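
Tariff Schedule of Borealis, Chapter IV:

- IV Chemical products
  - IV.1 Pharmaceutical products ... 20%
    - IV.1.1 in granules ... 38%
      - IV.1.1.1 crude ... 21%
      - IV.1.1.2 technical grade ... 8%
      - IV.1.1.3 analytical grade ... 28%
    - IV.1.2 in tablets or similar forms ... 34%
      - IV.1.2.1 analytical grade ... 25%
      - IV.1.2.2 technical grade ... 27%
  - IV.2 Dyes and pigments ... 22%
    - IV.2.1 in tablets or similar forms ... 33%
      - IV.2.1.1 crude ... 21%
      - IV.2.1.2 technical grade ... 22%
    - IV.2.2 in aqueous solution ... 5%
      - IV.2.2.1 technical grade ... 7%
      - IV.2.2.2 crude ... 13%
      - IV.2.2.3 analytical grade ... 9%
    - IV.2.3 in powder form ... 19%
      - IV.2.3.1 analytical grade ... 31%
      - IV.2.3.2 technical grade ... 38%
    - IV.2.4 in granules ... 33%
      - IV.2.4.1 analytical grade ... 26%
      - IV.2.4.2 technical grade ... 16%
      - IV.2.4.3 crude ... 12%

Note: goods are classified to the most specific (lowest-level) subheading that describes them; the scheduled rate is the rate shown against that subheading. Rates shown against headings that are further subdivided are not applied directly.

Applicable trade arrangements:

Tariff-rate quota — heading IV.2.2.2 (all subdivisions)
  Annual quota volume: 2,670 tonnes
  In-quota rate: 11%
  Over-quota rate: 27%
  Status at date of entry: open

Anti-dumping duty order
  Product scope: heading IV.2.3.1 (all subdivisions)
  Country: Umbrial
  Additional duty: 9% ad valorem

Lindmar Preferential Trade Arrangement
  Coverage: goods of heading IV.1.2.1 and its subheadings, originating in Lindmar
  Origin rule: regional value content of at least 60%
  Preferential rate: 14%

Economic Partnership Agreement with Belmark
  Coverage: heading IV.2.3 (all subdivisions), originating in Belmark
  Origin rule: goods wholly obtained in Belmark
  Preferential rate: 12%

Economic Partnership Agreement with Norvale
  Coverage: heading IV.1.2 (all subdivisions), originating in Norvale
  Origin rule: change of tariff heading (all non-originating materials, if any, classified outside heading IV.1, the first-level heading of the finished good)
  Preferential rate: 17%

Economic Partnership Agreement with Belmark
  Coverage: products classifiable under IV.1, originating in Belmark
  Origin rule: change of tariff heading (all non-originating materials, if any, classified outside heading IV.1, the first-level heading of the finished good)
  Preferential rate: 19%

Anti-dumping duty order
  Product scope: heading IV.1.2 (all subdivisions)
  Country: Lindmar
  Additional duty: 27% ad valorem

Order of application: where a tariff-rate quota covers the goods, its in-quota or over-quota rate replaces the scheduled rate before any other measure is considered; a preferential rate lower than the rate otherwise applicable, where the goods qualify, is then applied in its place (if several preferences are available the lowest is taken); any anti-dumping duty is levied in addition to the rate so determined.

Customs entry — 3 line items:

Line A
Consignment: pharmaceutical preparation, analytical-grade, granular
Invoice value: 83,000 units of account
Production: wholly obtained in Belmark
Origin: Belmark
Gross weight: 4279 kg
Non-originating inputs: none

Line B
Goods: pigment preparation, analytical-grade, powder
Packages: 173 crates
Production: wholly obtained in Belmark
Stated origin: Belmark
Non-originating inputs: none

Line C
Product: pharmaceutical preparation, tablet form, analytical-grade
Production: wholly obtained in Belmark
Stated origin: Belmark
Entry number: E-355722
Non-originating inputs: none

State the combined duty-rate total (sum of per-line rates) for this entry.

Line A: pharmaceutical → IV.1; granular → IV.1.1; analytical-grade → IV.1.1.3. Scheduled 28%. Belmark agreement on IV.2.3: IV.1.1.3 not covered; Belmark agreement on IV.1: CTH met → 19% available; preferential 19%. → 19%.
Line B: pigment → IV.2; powder → IV.2.3; analytical-grade → IV.2.3.1. Scheduled 31%. Belmark agreement on IV.2.3: wholly obtained → 12% available; Belmark agreement on IV.1: IV.2.3.1 not covered; preferential 12%. → 12%.
Line C: pharmaceutical → IV.1; tablet form → IV.1.2; analytical-grade → IV.1.2.1. Scheduled 25%. Belmark agreement on IV.2.3: IV.1.2.1 not covered; Belmark agreement on IV.1: CTH met → 19% available; preferential 19%. → 19%.
Sum: 19% + 12% + 19% = 50%.

50%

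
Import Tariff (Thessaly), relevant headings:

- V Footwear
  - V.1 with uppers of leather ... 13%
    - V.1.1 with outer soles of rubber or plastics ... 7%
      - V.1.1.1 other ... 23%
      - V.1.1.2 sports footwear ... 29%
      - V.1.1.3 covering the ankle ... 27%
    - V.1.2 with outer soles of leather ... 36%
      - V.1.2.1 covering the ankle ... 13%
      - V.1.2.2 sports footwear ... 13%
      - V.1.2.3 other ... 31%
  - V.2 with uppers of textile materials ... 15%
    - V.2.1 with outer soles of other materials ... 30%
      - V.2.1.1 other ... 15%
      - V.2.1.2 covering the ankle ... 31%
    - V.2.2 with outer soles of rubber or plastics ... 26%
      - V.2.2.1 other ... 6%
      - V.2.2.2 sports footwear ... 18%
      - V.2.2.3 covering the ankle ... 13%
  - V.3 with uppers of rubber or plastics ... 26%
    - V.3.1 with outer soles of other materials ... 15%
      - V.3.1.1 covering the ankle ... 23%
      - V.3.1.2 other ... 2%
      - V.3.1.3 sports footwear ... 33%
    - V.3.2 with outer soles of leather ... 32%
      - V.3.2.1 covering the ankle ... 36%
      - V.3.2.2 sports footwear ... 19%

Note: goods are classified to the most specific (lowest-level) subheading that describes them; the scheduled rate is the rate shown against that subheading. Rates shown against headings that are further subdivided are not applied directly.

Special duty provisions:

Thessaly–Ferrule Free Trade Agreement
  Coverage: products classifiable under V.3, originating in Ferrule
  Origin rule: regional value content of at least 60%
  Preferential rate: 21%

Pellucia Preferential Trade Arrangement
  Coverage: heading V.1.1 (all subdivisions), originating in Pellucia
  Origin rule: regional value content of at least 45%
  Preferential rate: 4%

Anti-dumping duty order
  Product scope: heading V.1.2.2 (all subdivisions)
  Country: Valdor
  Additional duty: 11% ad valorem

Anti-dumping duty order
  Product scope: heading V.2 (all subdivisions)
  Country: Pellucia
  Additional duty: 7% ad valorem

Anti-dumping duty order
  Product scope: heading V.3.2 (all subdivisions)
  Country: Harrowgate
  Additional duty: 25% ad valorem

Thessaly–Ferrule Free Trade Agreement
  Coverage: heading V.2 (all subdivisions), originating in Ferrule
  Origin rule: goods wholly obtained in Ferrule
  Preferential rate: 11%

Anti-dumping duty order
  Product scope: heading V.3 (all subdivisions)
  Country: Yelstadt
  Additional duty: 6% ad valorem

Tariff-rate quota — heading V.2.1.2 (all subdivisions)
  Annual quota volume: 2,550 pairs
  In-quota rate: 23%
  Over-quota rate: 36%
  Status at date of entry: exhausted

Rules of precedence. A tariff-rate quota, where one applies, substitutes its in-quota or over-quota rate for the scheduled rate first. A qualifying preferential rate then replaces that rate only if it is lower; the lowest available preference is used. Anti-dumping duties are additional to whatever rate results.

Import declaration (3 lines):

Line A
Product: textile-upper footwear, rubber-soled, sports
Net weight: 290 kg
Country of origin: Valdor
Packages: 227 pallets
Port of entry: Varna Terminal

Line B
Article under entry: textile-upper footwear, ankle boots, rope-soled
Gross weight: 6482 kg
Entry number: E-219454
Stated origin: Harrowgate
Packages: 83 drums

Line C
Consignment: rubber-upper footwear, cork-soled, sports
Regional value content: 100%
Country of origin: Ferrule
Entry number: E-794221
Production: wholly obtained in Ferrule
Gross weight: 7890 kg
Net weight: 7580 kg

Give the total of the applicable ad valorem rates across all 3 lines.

75%

Line A: textile-upper → V.2; rubber-soled → V.2.2; sports → V.2.2.2. Scheduled 18%. No special measure applies. → 18%.
Line B: textile-upper → V.2; rope-soled → V.2.1; ankle boots → V.2.1.2. Scheduled 31%. quota on V.2.1.2 exhausted → over-quota 36%. → 36%.
Line C: rubber-upper → V.3; cork-soled → V.3.1; sports → V.3.1.3. Scheduled 33%. Ferrule agreement on V.3: RVC ≥ 60% → 21% available; Ferrule agreement on V.2: V.3.1.3 not covered; preferential 21%. → 21%.
Sum: 18% + 36% + 21% = 75%.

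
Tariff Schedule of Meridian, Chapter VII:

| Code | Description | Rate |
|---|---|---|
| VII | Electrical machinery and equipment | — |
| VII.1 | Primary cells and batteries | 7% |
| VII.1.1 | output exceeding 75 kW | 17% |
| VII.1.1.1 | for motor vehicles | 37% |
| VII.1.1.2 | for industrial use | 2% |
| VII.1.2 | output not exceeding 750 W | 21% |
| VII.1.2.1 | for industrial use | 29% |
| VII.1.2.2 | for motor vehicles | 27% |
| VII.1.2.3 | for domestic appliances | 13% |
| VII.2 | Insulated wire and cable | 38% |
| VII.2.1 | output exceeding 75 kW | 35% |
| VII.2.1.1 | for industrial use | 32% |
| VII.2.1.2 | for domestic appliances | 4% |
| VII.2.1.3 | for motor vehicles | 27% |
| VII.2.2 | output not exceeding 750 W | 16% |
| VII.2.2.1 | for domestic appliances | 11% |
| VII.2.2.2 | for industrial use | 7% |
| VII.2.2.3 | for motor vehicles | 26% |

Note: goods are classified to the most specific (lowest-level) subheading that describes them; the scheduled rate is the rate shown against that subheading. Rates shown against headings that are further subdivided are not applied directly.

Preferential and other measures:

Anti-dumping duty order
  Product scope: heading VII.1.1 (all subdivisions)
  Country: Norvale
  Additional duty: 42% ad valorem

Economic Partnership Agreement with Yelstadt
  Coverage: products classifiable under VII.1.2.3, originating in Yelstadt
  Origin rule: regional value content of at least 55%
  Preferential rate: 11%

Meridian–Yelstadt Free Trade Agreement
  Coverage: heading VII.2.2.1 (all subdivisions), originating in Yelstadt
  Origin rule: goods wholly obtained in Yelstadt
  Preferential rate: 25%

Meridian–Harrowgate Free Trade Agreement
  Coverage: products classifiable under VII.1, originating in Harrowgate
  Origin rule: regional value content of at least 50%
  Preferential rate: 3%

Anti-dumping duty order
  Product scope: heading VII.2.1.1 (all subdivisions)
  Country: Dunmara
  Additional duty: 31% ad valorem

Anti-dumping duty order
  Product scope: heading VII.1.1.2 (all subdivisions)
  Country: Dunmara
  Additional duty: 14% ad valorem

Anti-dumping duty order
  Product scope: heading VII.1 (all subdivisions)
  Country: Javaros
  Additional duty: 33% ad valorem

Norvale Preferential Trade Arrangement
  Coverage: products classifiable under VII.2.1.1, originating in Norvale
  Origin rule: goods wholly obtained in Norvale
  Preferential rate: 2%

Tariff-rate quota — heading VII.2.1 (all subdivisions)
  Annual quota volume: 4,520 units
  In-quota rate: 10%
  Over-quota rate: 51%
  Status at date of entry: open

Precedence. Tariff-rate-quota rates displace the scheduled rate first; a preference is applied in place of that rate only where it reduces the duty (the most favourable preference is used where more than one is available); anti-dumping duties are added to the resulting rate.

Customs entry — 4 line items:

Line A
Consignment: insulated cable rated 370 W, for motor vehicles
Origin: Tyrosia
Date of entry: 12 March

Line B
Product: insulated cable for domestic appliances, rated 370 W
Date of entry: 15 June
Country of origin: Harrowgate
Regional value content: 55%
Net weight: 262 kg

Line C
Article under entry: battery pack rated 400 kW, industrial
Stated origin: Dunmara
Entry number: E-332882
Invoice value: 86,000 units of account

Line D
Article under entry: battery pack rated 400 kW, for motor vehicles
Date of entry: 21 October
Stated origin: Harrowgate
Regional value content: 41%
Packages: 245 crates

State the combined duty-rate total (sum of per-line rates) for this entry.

Line A: insulated cable → VII.2; rated 370 W → VII.2.2; for motor vehicles → VII.2.2.3. Scheduled 26%. No special measure applies. → 26%.
Line B: insulated cable → VII.2; rated 370 W → VII.2.2; for domestic appliances → VII.2.2.1. Scheduled 11%. Harrowgate agreement on VII.1: VII.2.2.1 not covered. → 11%.
Line C: battery pack → VII.1; rated 400 kW → VII.1.1; industrial → VII.1.1.2. Scheduled 2%. anti-dumping (Dunmara, VII.1.1.2): +14%; total 2% + 14% = 16%. → 16%.
Line D: battery pack → VII.1; rated 400 kW → VII.1.1; for motor vehicles → VII.1.1.1. Scheduled 37%. Harrowgate agreement on VII.1: RVC < 50%. → 37%.
Sum: 26% + 11% + 16% + 37% = 90%.

90%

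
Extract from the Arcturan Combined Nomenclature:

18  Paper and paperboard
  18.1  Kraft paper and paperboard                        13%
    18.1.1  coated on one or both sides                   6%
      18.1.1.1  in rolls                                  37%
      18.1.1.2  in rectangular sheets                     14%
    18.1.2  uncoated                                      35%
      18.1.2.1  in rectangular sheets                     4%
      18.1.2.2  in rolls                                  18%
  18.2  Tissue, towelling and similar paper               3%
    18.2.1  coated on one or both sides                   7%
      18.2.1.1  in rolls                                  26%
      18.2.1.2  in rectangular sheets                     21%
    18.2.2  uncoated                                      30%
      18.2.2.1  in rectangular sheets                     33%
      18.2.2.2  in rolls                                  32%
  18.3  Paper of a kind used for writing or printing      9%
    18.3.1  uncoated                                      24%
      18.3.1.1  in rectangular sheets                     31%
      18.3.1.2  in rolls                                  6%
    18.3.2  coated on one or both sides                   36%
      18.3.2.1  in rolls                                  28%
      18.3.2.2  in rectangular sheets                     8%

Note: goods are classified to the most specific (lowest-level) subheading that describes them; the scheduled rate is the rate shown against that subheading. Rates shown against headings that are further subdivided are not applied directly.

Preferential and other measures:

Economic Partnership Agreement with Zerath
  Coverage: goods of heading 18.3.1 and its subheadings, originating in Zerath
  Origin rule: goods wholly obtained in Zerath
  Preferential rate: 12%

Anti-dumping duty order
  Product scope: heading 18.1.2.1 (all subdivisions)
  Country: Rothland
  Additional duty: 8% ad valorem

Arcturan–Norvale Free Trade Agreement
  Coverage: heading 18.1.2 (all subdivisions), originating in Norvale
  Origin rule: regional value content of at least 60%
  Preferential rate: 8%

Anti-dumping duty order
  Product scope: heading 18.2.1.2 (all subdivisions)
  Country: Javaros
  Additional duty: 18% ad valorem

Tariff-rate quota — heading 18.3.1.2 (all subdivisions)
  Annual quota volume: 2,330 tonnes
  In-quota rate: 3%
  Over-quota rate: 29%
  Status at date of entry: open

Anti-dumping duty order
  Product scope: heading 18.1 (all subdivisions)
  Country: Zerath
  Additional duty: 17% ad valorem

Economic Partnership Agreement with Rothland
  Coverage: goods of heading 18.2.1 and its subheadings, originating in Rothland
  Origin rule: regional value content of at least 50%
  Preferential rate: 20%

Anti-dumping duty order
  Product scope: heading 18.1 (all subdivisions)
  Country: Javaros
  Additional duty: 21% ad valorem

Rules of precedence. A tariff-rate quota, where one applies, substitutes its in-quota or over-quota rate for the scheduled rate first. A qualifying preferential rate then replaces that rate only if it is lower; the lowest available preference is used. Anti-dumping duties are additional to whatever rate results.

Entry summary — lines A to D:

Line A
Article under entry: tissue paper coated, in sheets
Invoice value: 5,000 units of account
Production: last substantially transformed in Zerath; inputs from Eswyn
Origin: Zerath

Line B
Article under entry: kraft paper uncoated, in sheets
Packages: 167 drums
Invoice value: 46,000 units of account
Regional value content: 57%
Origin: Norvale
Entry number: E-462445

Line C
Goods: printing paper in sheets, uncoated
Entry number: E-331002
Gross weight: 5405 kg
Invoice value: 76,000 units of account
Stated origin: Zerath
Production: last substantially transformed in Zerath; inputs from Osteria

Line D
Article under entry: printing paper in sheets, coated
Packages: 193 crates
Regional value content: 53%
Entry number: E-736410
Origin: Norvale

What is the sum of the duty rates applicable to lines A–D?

64%

Line A: tissue paper → 18.2; coated → 18.2.1; in sheets → 18.2.1.2. Scheduled 21%. Zerath agreement on 18.3.1: 18.2.1.2 not covered. → 21%.
Line B: kraft paper → 18.1; uncoated → 18.1.2; in sheets → 18.1.2.1. Scheduled 4%. Norvale agreement on 18.1.2: RVC < 60%. → 4%.
Line C: printing paper → 18.3; uncoated → 18.3.1; in sheets → 18.3.1.1. Scheduled 31%. Zerath agreement on 18.3.1: not wholly obtained. → 31%.
Line D: printing paper → 18.3; coated → 18.3.2; in sheets → 18.3.2.2. Scheduled 8%. Norvale agreement on 18.1.2: 18.3.2.2 not covered. → 8%.
Sum: 21% + 4% + 31% + 8% = 64%.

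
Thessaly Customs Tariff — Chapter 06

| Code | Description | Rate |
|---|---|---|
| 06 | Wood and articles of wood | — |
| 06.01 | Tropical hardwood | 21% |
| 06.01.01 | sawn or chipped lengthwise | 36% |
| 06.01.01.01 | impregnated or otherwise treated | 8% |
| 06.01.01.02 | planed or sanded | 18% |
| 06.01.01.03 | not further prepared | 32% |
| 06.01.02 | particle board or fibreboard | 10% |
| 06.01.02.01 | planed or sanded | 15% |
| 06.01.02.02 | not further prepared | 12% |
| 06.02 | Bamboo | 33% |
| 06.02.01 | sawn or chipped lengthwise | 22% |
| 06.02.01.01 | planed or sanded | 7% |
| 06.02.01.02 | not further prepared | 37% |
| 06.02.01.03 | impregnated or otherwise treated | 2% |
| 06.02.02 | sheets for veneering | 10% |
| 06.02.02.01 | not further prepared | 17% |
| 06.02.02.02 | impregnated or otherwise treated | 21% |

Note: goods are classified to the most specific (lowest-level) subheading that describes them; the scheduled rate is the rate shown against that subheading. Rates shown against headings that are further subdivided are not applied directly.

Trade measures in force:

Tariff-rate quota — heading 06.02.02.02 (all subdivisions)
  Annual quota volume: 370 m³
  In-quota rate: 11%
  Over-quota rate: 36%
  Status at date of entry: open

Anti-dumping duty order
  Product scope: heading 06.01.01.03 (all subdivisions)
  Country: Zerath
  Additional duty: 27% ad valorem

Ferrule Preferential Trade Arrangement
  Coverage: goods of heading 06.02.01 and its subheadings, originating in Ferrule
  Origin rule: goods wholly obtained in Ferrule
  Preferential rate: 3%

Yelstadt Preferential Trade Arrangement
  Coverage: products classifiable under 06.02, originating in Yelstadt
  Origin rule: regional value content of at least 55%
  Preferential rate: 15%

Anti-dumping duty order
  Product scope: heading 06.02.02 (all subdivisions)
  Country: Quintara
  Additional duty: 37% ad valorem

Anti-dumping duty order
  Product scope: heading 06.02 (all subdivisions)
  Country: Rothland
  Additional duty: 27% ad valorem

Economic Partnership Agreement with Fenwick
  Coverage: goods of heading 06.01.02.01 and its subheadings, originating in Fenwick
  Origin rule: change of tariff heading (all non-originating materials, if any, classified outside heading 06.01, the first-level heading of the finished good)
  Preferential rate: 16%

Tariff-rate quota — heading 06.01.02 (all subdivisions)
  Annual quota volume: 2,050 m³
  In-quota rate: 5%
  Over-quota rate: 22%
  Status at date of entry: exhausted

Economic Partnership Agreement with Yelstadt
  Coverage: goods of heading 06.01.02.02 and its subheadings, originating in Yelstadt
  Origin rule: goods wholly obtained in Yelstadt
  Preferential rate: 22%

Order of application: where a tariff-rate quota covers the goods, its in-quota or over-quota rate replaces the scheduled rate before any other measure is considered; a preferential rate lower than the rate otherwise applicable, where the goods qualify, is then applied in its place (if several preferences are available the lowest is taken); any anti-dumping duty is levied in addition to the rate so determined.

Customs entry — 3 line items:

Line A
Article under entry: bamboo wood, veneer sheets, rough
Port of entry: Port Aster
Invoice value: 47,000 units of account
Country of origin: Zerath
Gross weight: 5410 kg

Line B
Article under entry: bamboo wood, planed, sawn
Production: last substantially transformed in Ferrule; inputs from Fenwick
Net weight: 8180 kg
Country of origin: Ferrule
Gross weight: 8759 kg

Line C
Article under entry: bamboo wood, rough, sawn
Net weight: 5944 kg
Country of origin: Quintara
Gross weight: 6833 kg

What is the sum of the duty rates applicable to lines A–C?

Line A: bamboo → 06.02; veneer sheets → 06.02.02; rough → 06.02.02.01. Scheduled 17%. No special measure applies. → 17%.
Line B: bamboo → 06.02; sawn → 06.02.01; planed → 06.02.01.01. Scheduled 7%. Ferrule agreement on 06.02.01: not wholly obtained. → 7%.
Line C: bamboo → 06.02; sawn → 06.02.01; rough → 06.02.01.02. Scheduled 37%. No special measure applies. → 37%.
Sum: 17% + 7% + 37% = 61%.

61%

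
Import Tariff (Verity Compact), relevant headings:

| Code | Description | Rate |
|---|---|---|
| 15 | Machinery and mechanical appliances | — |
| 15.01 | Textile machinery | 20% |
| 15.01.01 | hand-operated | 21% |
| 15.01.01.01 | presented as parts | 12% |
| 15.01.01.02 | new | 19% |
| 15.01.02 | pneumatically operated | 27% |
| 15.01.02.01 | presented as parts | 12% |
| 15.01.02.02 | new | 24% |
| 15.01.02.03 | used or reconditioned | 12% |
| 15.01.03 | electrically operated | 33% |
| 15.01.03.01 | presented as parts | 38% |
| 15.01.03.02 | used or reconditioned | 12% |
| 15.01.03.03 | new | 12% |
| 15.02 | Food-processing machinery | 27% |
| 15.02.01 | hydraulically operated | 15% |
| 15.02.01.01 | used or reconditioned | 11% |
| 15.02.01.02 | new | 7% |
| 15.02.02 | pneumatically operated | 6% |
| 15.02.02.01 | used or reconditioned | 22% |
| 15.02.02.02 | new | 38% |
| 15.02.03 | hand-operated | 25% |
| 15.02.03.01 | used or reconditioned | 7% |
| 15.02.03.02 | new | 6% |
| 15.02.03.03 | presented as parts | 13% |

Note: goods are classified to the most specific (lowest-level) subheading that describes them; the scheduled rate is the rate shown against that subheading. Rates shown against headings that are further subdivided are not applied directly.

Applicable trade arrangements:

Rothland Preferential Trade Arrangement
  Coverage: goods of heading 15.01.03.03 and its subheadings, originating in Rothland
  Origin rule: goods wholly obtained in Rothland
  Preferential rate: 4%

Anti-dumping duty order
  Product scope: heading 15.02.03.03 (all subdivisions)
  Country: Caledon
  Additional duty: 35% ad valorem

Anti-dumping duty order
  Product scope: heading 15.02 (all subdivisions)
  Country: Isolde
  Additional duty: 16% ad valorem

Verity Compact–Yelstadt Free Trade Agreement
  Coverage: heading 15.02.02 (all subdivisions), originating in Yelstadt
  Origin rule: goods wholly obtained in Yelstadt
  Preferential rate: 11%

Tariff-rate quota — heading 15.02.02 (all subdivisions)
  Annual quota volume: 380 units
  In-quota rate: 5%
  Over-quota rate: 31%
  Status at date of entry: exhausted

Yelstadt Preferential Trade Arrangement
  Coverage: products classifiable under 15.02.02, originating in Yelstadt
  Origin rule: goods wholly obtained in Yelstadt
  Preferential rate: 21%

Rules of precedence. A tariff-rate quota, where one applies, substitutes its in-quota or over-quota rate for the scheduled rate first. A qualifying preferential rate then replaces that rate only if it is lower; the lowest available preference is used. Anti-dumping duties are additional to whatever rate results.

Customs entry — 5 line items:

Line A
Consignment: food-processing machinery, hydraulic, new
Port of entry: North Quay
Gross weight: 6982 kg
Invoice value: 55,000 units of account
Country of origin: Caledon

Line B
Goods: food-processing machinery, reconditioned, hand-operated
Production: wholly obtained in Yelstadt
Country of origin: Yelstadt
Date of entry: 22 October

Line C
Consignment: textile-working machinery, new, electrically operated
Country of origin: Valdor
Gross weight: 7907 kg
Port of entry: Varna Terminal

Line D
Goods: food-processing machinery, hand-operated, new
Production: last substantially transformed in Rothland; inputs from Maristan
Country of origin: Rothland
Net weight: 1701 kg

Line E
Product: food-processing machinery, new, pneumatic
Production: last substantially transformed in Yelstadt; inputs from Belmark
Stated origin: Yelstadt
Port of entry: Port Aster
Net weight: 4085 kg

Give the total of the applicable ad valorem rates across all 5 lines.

Line A: food-processing → 15.02; hydraulic → 15.02.01; new → 15.02.01.02. Scheduled 7%. No special measure applies. → 7%.
Line B: food-processing → 15.02; hand-operated → 15.02.03; reconditioned → 15.02.03.01. Scheduled 7%. Yelstadt agreement on 15.02.02: 15.02.03.01 not covered; Yelstadt agreement on 15.02.02: 15.02.03.01 not covered. → 7%.
Line C: textile-working → 15.01; electrically operated → 15.01.03; new → 15.01.03.03. Scheduled 12%. No special measure applies. → 12%.
Line D: food-processing → 15.02; hand-operated → 15.02.03; new → 15.02.03.02. Scheduled 6%. Rothland agreement on 15.01.03.03: 15.02.03.02 not covered. → 6%.
Line E: food-processing → 15.02; pneumatic → 15.02.02; new → 15.02.02.02. Scheduled 38%. quota on 15.02.02 exhausted → over-quota 31%; Yelstadt agreement on 15.02.02: not wholly obtained; Yelstadt agreement on 15.02.02: not wholly obtained. → 31%.
Sum: 7% + 7% + 12% + 6% + 31% = 63%.

63%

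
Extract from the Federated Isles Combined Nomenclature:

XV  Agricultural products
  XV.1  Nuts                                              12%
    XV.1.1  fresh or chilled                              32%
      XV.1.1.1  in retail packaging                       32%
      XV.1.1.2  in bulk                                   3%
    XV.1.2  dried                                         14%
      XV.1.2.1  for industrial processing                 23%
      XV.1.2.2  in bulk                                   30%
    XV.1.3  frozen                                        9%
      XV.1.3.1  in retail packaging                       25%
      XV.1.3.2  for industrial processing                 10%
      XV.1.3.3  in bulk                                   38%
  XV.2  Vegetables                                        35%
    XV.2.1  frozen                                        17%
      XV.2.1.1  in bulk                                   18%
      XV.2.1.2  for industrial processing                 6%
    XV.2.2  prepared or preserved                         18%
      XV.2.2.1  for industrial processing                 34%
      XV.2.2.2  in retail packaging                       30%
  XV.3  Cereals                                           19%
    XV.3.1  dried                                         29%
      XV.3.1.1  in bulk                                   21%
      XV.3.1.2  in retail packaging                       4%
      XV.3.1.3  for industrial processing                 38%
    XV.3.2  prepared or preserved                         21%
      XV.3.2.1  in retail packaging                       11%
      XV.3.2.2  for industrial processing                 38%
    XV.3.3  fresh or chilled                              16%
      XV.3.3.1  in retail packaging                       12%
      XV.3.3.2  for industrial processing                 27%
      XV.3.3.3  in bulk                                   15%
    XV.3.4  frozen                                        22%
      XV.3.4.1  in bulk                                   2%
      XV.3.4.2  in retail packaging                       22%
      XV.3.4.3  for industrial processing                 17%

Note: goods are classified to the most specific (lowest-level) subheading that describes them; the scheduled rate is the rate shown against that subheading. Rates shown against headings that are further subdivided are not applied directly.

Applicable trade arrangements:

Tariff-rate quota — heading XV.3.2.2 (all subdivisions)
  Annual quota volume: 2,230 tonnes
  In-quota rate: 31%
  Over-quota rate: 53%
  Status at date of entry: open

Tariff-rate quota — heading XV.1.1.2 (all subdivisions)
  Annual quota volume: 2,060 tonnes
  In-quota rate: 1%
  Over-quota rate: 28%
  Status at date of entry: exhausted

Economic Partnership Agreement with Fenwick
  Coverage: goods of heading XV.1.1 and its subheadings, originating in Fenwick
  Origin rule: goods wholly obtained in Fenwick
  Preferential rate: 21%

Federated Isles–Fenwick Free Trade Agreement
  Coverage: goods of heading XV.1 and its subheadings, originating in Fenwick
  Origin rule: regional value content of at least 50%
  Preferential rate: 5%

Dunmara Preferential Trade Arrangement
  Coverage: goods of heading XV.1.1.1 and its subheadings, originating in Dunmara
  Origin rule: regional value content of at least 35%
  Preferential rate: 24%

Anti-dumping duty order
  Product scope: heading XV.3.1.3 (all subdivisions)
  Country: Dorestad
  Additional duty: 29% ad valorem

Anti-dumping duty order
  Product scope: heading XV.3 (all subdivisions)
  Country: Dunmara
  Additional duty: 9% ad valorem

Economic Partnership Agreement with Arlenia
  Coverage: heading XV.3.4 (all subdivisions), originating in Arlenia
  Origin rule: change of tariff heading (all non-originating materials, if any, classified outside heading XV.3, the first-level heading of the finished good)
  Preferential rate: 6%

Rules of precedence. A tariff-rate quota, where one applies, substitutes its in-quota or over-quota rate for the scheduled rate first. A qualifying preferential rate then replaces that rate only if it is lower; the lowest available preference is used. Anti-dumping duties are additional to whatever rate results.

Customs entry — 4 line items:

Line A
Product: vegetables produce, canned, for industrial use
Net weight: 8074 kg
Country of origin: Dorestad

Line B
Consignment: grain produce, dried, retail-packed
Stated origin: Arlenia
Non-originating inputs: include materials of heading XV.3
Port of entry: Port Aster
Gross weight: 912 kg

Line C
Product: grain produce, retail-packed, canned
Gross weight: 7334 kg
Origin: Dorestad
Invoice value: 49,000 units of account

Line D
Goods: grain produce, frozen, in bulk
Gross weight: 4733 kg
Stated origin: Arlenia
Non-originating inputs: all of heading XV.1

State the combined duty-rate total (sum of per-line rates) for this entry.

Line A: vegetables → XV.2; canned → XV.2.2; for industrial use → XV.2.2.1. Scheduled 34%. No special measure applies. → 34%.
Line B: grain → XV.3; dried → XV.3.1; retail-packed → XV.3.1.2. Scheduled 4%. Arlenia agreement on XV.3.4: XV.3.1.2 not covered. → 4%.
Line C: grain → XV.3; canned → XV.3.2; retail-packed → XV.3.2.1. Scheduled 11%. No special measure applies. → 11%.
Line D: grain → XV.3; frozen → XV.3.4; in bulk → XV.3.4.1. Scheduled 2%. Arlenia agreement on XV.3.4: CTH met → 6% available; preference 6% not lower than 2% → no reduction. → 2%.
Sum: 34% + 4% + 11% + 2% = 51%.

51%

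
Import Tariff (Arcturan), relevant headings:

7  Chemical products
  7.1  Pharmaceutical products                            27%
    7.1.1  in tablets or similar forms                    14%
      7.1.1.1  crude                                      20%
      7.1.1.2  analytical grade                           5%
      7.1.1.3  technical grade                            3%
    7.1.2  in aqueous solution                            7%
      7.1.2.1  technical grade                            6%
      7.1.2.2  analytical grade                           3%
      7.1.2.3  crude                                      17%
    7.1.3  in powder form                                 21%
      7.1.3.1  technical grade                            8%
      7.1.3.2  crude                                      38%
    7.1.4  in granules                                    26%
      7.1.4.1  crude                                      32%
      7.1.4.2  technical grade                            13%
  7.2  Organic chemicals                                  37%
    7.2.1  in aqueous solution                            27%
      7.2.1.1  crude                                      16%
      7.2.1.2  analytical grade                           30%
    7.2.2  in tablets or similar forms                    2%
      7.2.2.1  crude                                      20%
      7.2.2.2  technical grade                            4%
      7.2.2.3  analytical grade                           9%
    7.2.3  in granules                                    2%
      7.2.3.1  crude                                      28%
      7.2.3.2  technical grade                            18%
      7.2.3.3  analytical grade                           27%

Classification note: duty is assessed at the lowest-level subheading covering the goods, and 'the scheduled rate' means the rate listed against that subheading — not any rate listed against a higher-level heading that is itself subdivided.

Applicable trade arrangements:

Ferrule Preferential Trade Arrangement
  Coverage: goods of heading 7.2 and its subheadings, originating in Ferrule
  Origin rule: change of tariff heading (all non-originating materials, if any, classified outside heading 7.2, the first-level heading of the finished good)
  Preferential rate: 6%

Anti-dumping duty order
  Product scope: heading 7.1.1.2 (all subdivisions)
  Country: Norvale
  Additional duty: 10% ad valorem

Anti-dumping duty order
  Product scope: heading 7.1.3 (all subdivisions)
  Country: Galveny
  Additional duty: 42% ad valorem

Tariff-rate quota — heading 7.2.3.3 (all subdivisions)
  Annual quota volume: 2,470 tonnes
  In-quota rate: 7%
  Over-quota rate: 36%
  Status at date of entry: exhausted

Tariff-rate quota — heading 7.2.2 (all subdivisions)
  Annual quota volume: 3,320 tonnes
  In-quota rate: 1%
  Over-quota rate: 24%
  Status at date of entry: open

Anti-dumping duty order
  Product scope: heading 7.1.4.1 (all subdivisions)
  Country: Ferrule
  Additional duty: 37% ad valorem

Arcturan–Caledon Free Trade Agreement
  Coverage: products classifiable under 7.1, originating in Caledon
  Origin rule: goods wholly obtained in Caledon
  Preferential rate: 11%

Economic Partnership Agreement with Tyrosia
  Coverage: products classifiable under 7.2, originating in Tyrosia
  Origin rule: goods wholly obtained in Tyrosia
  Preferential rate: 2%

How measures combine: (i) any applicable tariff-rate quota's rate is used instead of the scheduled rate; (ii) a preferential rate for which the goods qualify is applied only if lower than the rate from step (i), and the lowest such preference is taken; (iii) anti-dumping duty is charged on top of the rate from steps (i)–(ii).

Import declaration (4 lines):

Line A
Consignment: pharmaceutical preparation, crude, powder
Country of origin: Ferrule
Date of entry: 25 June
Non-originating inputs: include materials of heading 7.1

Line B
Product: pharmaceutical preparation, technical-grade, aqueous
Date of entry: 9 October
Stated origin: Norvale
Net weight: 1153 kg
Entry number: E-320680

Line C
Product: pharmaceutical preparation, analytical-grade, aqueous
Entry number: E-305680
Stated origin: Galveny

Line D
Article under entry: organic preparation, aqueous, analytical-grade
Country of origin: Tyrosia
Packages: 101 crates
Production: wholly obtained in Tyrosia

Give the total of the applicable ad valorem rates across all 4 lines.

49%

Line A: pharmaceutical → 7.1; powder → 7.1.3; crude → 7.1.3.2. Scheduled 38%. Ferrule agreement on 7.2: 7.1.3.2 not covered. → 38%.
Line B: pharmaceutical → 7.1; aqueous → 7.1.2; technical-grade → 7.1.2.1. Scheduled 6%. No special measure applies. → 6%.
Line C: pharmaceutical → 7.1; aqueous → 7.1.2; analytical-grade → 7.1.2.2. Scheduled 3%. No special measure applies. → 3%.
Line D: organic → 7.2; aqueous → 7.2.1; analytical-grade → 7.2.1.2. Scheduled 30%. Tyrosia agreement on 7.2: wholly obtained → 2% available; preferential 2%. → 2%.
Sum: 38% + 6% + 3% + 2% = 49%.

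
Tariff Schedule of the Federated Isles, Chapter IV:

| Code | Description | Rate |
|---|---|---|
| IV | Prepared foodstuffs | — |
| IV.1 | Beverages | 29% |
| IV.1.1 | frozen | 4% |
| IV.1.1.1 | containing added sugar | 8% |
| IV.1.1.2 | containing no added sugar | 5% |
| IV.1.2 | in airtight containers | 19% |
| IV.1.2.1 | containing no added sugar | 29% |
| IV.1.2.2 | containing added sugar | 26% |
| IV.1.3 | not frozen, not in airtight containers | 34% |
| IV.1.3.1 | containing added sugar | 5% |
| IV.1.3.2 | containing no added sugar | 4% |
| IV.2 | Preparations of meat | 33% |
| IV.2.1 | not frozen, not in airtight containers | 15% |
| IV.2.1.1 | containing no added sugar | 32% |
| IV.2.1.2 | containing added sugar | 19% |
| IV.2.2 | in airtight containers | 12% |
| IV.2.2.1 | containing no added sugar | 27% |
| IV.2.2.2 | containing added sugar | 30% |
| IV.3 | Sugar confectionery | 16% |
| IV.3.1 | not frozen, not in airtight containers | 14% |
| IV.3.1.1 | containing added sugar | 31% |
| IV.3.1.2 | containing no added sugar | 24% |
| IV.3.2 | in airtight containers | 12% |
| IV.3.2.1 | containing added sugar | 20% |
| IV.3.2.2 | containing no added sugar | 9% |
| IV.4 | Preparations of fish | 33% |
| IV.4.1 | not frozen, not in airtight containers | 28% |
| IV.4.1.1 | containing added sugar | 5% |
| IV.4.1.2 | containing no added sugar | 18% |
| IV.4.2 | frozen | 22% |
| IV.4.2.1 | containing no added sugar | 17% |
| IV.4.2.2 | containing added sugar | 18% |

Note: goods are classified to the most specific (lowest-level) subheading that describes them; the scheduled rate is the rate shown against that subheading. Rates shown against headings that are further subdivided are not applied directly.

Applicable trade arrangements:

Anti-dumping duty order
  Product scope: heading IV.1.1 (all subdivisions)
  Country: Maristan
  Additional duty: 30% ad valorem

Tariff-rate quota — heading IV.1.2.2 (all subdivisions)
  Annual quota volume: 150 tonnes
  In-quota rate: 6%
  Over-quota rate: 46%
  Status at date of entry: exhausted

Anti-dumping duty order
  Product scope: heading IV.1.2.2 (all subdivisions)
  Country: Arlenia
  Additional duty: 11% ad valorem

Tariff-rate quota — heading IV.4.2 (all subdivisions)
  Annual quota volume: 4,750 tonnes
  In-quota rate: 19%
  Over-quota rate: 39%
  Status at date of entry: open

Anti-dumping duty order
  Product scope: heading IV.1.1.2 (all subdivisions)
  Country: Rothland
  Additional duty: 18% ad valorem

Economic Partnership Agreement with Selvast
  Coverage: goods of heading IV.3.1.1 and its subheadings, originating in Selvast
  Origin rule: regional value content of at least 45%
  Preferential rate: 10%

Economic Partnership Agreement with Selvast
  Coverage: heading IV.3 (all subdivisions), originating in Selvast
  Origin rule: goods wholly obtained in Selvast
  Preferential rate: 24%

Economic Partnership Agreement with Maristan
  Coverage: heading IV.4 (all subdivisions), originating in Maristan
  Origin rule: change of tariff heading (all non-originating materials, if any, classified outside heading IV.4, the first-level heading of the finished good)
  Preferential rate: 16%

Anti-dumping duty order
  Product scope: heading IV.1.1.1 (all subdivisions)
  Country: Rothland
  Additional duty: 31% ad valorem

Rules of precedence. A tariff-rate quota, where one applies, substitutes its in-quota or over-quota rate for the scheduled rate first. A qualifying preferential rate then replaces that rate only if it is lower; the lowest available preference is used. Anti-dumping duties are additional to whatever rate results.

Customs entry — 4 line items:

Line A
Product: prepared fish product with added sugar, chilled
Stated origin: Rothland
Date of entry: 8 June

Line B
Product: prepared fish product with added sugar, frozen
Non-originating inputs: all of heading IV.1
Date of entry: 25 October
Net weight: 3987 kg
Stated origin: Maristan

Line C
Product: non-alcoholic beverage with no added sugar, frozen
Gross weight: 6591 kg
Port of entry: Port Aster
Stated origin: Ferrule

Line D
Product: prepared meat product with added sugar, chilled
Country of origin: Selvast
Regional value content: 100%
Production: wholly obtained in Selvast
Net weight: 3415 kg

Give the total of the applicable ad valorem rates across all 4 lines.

Line A: prepared fish product → IV.4; chilled → IV.4.1; with added sugar → IV.4.1.1. Scheduled 5%. No special measure applies. → 5%.
Line B: prepared fish product → IV.4; frozen → IV.4.2; with added sugar → IV.4.2.2. Scheduled 18%. quota on IV.4.2 open → in-quota 19%; Maristan agreement on IV.4: CTH met → 16% available; preferential 16%. → 16%.
Line C: non-alcoholic beverage → IV.1; frozen → IV.1.1; with no added sugar → IV.1.1.2. Scheduled 5%. No special measure applies. → 5%.
Line D: prepared meat product → IV.2; chilled → IV.2.1; with added sugar → IV.2.1.2. Scheduled 19%. Selvast agreement on IV.3.1.1: IV.2.1.2 not covered; Selvast agreement on IV.3: IV.2.1.2 not covered. → 19%.
Sum: 5% + 16% + 5% + 19% = 45%.

45%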